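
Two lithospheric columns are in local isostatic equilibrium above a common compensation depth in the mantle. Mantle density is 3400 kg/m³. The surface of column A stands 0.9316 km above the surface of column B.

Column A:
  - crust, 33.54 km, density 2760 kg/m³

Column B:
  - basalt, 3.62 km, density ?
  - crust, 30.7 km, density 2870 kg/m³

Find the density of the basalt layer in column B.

Take the compensation level at the base of the deeper column (depth z_c below the surface of column A) and equate Σ ρ_i t_i down to z_c; mantle fills any gap and the z_c terms cancel.
Column A: 33.54×2760 + (z_c − 33.54)×3400
Column B: 0.9316×0 + 3.62×ρ + 30.7×2870 + (z_c − 0.9316 − 34.32)×3400
The z_c×3400 term appears on both sides and cancels. Collect the known terms of each column as K = Σ(ρt)_known − 3400 × (depth of known layers): K_A = 92570.4 − 3400×33.54 = −21465.6; K_B = 88109 − 3400×(0.9316 + 34.32) = −31746.44.
Balance: K_A = K_B + 3.62×ρ, so ρ = (K_A − K_B)/3.62 = 10280.8/3.62 = 2840 kg/m³.

2840 kg/m³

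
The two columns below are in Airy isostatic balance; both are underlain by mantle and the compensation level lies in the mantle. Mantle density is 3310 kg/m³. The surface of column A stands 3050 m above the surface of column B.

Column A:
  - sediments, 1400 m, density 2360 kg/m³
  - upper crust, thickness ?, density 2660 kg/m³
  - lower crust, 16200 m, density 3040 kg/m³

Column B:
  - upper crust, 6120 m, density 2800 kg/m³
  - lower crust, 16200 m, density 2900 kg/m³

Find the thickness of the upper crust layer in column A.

Take the compensation level at the base of the deeper column (depth z_c below the surface of column A) and equate Σ ρ_i t_i down to z_c; mantle fills any gap and the z_c terms cancel.
Column A: 1400×2360 + x×2660 + 16200×3040 + (z_c − 17600 − x)×3310
Column B: 3050×0 + 6120×2800 + 16200×2900 + (z_c − 3050 − 22320)×3310
The z_c×3310 term appears on both sides and cancels. Collect the known terms of each column as K = Σ(ρt)_known − 3310 × (depth of known layers): K_A = 52552000 − 3310×17600 = −5704000; K_B = 64116000 − 3310×(3050 + 22320) = −19858700.
Balance: K_A − x×(3310 − 2660) = K_B, so x = (K_A − K_B)/(3310 − 2660) = 14154700/650 = 21800 m.

21800 m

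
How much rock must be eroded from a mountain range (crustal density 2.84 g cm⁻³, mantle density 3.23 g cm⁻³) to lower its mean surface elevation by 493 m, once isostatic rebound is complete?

4080 m

Net drop Δ = e − u = e − e ρ_c/ρ_m = e (ρ_m − ρ_c)/ρ_m.
e = Δ ρ_m/(ρ_m − ρ_c) = 493 m × 3.23/0.39 = 4080 m.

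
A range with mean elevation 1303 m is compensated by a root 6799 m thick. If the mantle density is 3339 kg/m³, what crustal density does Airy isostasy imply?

2800 kg/m³

ρ_c h = (ρ_m − ρ_c) r → ρ_c (h + r) = ρ_m r → ρ_c = ρ_m r / (h + r).
ρ_c = 3339 × 6799 m / (1303 m + 6799 m) = 2800 kg/m³.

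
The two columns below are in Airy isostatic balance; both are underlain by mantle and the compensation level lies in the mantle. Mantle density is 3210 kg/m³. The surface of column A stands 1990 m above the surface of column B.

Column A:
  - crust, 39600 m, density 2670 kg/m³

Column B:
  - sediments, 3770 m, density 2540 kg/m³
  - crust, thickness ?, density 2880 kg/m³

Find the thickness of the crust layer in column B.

37800 m

Take the compensation level at the base of the deeper column (depth z_c below the surface of column A) and equate Σ ρ_i t_i down to z_c; mantle fills any gap and the z_c terms cancel.
Column A: 39600×2670 + (z_c − 39600)×3210
Column B: 1990×0 + 3770×2540 + x×2880 + (z_c − 1990 − 3770 − x)×3210
The z_c×3210 term appears on both sides and cancels. Collect the known terms of each column as K = Σ(ρt)_known − 3210 × (depth of known layers): K_A = 105732000 − 3210×39600 = −21384000; K_B = 9575800 − 3210×(1990 + 3770) = −8913800.
Balance: K_A = K_B − x×(3210 − 2880), so x = (K_B − K_A)/(3210 − 2880) = 12470200/330 = 37800 m.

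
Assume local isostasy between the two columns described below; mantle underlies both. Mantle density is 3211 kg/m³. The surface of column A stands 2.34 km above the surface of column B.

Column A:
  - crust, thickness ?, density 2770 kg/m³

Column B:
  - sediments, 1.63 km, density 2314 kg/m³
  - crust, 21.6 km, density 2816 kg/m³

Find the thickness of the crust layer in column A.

Take the compensation level at the base of the deeper column (depth z_c below the surface of column A) and equate Σ ρ_i t_i down to z_c; mantle fills any gap and the z_c terms cancel.
Column A: x×2770 + (z_c − 0 − x)×3211
Column B: 2.34×0 + 1.63×2314 + 21.6×2816 + (z_c − 2.34 − 23.23)×3211
The z_c×3211 term appears on both sides and cancels. Collect the known terms of each column as K = Σ(ρt)_known − 3211 × (depth of known layers): K_A = 0 − 3211×0 = 0; K_B = 64597.42 − 3211×(2.34 + 23.23) = −17507.85.
Balance: K_A − x×(3211 − 2770) = K_B, so x = (K_A − K_B)/(3211 − 2770) = 17507.9/441 = 39.7 km.

39.7 km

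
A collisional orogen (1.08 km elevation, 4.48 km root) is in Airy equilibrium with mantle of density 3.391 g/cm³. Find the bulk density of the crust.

ρ_c h = (ρ_m − ρ_c) r → ρ_c (h + r) = ρ_m r → ρ_c = ρ_m r / (h + r).
ρ_c = 3.391 × 4.48 km / (1.08 km + 4.48 km) = 2.73 g/cm³.

2.73 g/cm³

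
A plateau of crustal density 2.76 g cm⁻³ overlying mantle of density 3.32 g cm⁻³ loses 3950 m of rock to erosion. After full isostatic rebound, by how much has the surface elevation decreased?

666 m

Rebound u = e ρ_c/ρ_m = 3950 m × 2.76/3.32 = 3284 m.
Net surface drop = e − u = 3950 m − 3284 m = e (ρ_m − ρ_c)/ρ_m = 666 m.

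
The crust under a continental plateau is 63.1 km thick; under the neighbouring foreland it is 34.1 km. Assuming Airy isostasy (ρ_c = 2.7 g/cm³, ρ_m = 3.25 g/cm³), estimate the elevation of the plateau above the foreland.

4.91 km

Excess crust Δ = 63.1 km − 34.1 km = 29 km, split between elevation h and root r with h + r = Δ.
Airy balance ρ_c h = (ρ_m − ρ_c) r gives r = h ρ_c/(ρ_m − ρ_c), so h (1 + ρ_c/(ρ_m − ρ_c)) = Δ, i.e. h = Δ (ρ_m − ρ_c)/ρ_m.
h = 29 km × 0.55/3.25 = 4.91 km.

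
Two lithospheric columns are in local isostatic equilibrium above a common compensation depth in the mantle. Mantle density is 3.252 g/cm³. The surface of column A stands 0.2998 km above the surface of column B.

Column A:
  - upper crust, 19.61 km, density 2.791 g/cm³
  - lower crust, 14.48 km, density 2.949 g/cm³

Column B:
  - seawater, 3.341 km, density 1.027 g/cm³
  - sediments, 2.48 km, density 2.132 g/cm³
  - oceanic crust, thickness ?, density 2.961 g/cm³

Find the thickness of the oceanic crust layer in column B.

7.7 km

Take the compensation level at the base of the deeper column (depth z_c below the surface of column A) and equate Σ ρ_i t_i down to z_c; mantle fills any gap and the z_c terms cancel.
Column A: 19.61×2.791 + 14.48×2.949 + (z_c − 34.09)×3.252
Column B: 0.2998×0 + 3.341×1.027 + 2.48×2.132 + x×2.961 + (z_c − 0.2998 − 5.821 − x)×3.252
The z_c×3.252 term appears on both sides and cancels. Collect the known terms of each column as K = Σ(ρt)_known − 3.252 × (depth of known layers): K_A = 97.43303 − 3.252×34.09 = −13.42765; K_B = 8.718567 − 3.252×(0.2998 + 5.821) = −11.1862746.
Balance: K_A = K_B − x×(3.252 − 2.961), so x = (K_B − K_A)/(3.252 − 2.961) = 2.24138/0.291 = 7.7 km.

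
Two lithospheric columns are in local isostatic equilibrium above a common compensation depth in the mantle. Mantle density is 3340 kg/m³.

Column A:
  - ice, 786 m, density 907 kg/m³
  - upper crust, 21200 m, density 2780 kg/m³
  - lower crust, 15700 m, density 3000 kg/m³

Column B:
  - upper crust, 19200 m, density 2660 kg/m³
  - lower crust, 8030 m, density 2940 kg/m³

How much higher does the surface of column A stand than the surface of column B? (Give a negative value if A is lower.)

For any compensation level in the mantle, the mantle terms cancel and isostasy reduces to e = (Σt_A − Σt_B) − (Σ(ρt)_A − Σ(ρt)_B) / ρ_m.
Σt_A = 37686 m; Σt_B = 27230 m; Σ(ρt)_A = 106748902; Σ(ρt)_B = 74680200 (in m·kg/m³).
e = (37686 − 27230) − (106748902 − 74680200) / 3340 = 855 m.

855 m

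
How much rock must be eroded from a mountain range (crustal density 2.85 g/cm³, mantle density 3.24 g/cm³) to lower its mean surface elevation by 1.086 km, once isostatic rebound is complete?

9.02 km

Net drop Δ = e − u = e − e ρ_c/ρ_m = e (ρ_m − ρ_c)/ρ_m.
e = Δ ρ_m/(ρ_m − ρ_c) = 1.086 km × 3.24/0.39 = 9.02 km.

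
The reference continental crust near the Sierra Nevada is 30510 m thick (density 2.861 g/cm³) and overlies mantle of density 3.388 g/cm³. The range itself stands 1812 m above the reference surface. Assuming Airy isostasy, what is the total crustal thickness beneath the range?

Root depth r = h ρ_c / (ρ_m − ρ_c) = 1812 m × 2.861 / 0.527 = 9837 m.
Total thickness = T + h + r = 30510 m + 1812 m + 9837 m = 42200 m.

42200 m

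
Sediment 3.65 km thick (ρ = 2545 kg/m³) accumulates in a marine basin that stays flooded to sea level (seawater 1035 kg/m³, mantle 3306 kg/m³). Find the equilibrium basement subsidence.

2.43 km

Submarine loading: the sediment displaces seawater, and the subsidence is in turn flooded, so s (ρ_m − ρ_w) = t (ρ_sed − ρ_w).
s = 3.65 km × (2545 − 1035) / (3306 − 1035) = 2.43 km.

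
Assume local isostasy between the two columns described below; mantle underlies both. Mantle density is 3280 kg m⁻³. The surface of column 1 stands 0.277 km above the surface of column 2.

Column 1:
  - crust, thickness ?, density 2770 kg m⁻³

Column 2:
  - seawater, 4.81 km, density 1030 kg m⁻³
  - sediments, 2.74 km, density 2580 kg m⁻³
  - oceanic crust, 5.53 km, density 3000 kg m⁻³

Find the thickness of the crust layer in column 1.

29.8 km

Take the compensation level at the base of the deeper column (depth z_c below the surface of column 1) and equate Σ ρ_i t_i down to z_c; mantle fills any gap and the z_c terms cancel.
Column 1: x×2770 + (z_c − 0 − x)×3280
Column 2: 0.277×0 + 4.81×1030 + 2.74×2580 + 5.53×3000 + (z_c − 0.277 − 13.08)×3280
The z_c×3280 term appears on both sides and cancels. Collect the known terms of each column as K = Σ(ρt)_known − 3280 × (depth of known layers): K_1 = 0 − 3280×0 = 0; K_2 = 28613.5 − 3280×(0.277 + 13.08) = −15197.46.
Balance: K_1 − x×(3280 − 2770) = K_2, so x = (K_1 − K_2)/(3280 − 2770) = 15197.5/510 = 29.8 km.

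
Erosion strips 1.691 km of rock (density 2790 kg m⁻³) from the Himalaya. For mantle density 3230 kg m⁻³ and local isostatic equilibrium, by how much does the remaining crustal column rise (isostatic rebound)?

1.46 km

Unloading: uplift u = e ρ_c/ρ_m = 1.691 km × 2790/3230 = 1.46 km.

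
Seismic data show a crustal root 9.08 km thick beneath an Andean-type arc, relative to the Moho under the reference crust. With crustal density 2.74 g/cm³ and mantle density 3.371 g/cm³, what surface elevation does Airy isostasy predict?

Balancing pressure at the compensation depth: ρ_c h = (ρ_m − ρ_c) r.
h = r (ρ_m − ρ_c) / ρ_c = 9.08 km × (3.371 − 2.74) / 2.74 = 2.09 km.

2.09 km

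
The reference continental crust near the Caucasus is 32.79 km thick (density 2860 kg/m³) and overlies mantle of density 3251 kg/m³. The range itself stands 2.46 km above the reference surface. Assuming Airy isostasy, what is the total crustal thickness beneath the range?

Root depth r = h ρ_c / (ρ_m − ρ_c) = 2.46 km × 2860 / 391 = 17.99 km.
Total thickness = T + h + r = 32.79 km + 2.46 km + 17.99 km = 53.2 km.

53.2 km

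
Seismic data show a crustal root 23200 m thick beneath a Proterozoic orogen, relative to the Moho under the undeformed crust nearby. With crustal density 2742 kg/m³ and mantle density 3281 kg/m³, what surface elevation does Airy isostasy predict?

4560 m

Equating mass per unit area of the two columns: ρ_c h = (ρ_m − ρ_c) r.
h = r (ρ_m − ρ_c) / ρ_c = 23200 m × (3281 − 2742) / 2742 = 4560 m.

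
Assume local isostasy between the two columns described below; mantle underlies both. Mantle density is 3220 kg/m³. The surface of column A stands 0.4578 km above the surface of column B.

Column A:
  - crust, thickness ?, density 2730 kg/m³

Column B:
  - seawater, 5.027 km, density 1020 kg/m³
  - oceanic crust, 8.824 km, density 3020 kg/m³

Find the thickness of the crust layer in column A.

29.2 km

Take the compensation level at the base of the deeper column (depth z_c below the surface of column A) and equate Σ ρ_i t_i down to z_c; mantle fills any gap and the z_c terms cancel.
Column A: x×2730 + (z_c − 0 − x)×3220
Column B: 0.4578×0 + 5.027×1020 + 8.824×3020 + (z_c − 0.4578 − 13.851)×3220
The z_c×3220 term appears on both sides and cancels. Collect the known terms of each column as K = Σ(ρt)_known − 3220 × (depth of known layers): K_A = 0 − 3220×0 = 0; K_B = 31776.02 − 3220×(0.4578 + 13.851) = −14298.316.
Balance: K_A − x×(3220 − 2730) = K_B, so x = (K_A − K_B)/(3220 − 2730) = 14298.3/490 = 29.2 km.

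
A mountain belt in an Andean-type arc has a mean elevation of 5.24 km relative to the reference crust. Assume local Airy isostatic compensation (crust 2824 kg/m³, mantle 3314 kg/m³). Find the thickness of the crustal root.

30.2 km

Balancing pressure at the compensation depth: the weight of the topography is balanced by the buoyancy of the root, ρ_c h = (ρ_m − ρ_c) r.
r = h · ρ_c / (ρ_m − ρ_c) = 5.24 km × 2824 / (3314 − 2824) = 30.2 km.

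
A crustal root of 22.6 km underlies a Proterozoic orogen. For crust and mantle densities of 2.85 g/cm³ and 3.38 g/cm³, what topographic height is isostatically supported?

For local isostatic compensation: ρ_c h = (ρ_m − ρ_c) r.
h = r (ρ_m − ρ_c) / ρ_c = 22.6 km × (3.38 − 2.85) / 2.85 = 4.2 km.

4.2 km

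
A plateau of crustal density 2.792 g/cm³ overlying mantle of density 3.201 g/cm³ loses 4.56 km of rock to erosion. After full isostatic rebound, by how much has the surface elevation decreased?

0.583 km

Rebound u = e ρ_c/ρ_m = 4.56 km × 2.792/3.201 = 3.977 km.
Net surface drop = e − u = 4.56 km − 3.977 km = e (ρ_m − ρ_c)/ρ_m = 0.583 km.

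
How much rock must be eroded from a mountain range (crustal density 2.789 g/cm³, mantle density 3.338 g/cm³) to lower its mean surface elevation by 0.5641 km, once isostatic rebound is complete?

3.43 km

Net drop Δ = e − u = e − e ρ_c/ρ_m = e (ρ_m − ρ_c)/ρ_m.
e = Δ ρ_m/(ρ_m − ρ_c) = 0.5641 km × 3.338/0.549 = 3.43 km.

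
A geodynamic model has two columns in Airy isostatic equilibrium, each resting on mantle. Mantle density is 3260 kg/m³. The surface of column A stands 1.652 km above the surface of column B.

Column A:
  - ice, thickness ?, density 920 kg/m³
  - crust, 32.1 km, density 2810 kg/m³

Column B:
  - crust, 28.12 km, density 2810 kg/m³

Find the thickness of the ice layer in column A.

1.54 km

Take the compensation level at the base of the deeper column (depth z_c below the surface of column A) and equate Σ ρ_i t_i down to z_c; mantle fills any gap and the z_c terms cancel.
Column A: x×920 + 32.1×2810 + (z_c − 32.1 − x)×3260
Column B: 1.652×0 + 28.12×2810 + (z_c − 1.652 − 28.12)×3260
The z_c×3260 term appears on both sides and cancels. Collect the known terms of each column as K = Σ(ρt)_known − 3260 × (depth of known layers): K_A = 90201 − 3260×32.1 = −14445; K_B = 79017.2 − 3260×(1.652 + 28.12) = −18039.52.
Balance: K_A − x×(3260 − 920) = K_B, so x = (K_A − K_B)/(3260 − 920) = 3594.52/2340 = 1.54 km.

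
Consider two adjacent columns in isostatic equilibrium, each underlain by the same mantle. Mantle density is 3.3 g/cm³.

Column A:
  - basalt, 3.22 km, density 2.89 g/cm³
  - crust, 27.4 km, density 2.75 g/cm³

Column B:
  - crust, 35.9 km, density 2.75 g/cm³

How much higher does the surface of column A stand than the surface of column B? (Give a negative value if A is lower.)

For any compensation level in the mantle, the mantle terms cancel and isostasy reduces to e = (Σt_A − Σt_B) − (Σ(ρt)_A − Σ(ρt)_B) / ρ_m.
Σt_A = 30.62 km; Σt_B = 35.9 km; Σ(ρt)_A = 84.6558; Σ(ρt)_B = 98.725 (in km·g/cm³).
e = (30.62 − 35.9) − (84.6558 − 98.725) / 3.3 = −1.02 km.

−1.02 km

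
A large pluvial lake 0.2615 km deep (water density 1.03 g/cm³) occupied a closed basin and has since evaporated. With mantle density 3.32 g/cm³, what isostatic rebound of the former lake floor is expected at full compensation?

u = d ρ_w/ρ_m = 0.2615 km × 1.03/3.32 = 0.0811 km.

0.0811 km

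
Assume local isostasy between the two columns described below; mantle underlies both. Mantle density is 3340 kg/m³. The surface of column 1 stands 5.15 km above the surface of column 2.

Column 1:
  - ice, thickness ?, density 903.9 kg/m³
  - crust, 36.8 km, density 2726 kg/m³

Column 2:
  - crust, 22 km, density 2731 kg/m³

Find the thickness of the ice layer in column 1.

Take the compensation level at the base of the deeper column (depth z_c below the surface of column 1) and equate Σ ρ_i t_i down to z_c; mantle fills any gap and the z_c terms cancel.
Column 1: x×903.9 + 36.8×2726 + (z_c − 36.8 − x)×3340
Column 2: 5.15×0 + 22×2731 + (z_c − 5.15 − 22)×3340
The z_c×3340 term appears on both sides and cancels. Collect the known terms of each column as K = Σ(ρt)_known − 3340 × (depth of known layers): K_1 = 100316.8 − 3340×36.8 = −22595.2; K_2 = 60082 − 3340×(5.15 + 22) = −30599.
Balance: K_1 − x×(3340 − 903.9) = K_2, so x = (K_1 − K_2)/(3340 − 903.9) = 8003.8/2436.1 = 3.29 km.

3.29 km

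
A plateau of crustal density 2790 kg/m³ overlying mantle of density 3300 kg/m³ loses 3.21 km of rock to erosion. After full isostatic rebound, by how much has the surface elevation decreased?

0.496 km

Rebound u = e ρ_c/ρ_m = 3.21 km × 2790/3300 = 2.714 km.
Net surface drop = e − u = 3.21 km − 2.714 km = e (ρ_m − ρ_c)/ρ_m = 0.496 km.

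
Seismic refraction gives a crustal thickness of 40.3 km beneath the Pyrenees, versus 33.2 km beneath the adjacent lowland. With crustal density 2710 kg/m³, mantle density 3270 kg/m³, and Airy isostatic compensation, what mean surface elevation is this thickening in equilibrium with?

1.22 km

Excess crust Δ = 40.3 km − 33.2 km = 7.1 km, split between elevation h and root r with h + r = Δ.
Airy balance ρ_c h = (ρ_m − ρ_c) r gives r = h ρ_c/(ρ_m − ρ_c), so h (1 + ρ_c/(ρ_m − ρ_c)) = Δ, i.e. h = Δ (ρ_m − ρ_c)/ρ_m.
h = 7.1 km × 560/3270 = 1.22 km.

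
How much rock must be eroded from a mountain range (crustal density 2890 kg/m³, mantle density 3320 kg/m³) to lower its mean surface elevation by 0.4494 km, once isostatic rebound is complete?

3.47 km

Net drop Δ = e − u = e − e ρ_c/ρ_m = e (ρ_m − ρ_c)/ρ_m.
e = Δ ρ_m/(ρ_m − ρ_c) = 0.4494 km × 3320/430 = 3.47 km.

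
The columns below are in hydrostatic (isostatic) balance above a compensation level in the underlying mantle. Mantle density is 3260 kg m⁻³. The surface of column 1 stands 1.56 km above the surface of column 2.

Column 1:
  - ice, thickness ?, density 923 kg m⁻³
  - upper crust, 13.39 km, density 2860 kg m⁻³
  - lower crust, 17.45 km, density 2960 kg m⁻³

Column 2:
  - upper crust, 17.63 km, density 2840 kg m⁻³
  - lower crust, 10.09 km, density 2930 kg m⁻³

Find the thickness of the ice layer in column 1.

2.24 km

Take the compensation level at the base of the deeper column (depth z_c below the surface of column 1) and equate Σ ρ_i t_i down to z_c; mantle fills any gap and the z_c terms cancel.
Column 1: x×923 + 13.39×2860 + 17.45×2960 + (z_c − 30.84 − x)×3260
Column 2: 1.56×0 + 17.63×2840 + 10.09×2930 + (z_c − 1.56 − 27.72)×3260
The z_c×3260 term appears on both sides and cancels. Collect the known terms of each column as K = Σ(ρt)_known − 3260 × (depth of known layers): K_1 = 89947.4 − 3260×30.84 = −10591; K_2 = 79632.9 − 3260×(1.56 + 27.72) = −15819.9.
Balance: K_1 − x×(3260 − 923) = K_2, so x = (K_1 − K_2)/(3260 − 923) = 5228.9/2337 = 2.24 km.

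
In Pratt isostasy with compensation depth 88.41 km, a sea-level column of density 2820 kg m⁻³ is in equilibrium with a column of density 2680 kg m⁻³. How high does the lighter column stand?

ρ_ref D = ρ (D + h) → h = D (ρ_ref − ρ)/ρ.
h = 88.41 km × (2820 − 2680)/2680 = 4.62 km.

4.62 km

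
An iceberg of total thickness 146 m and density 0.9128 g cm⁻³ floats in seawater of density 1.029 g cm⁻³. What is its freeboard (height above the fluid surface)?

16.5 m

Floating equilibrium: submerged depth d = t ρ_obj/ρ_fluid = 146 m × 0.9128/1.029 = 129.5 m.
Freeboard = t − d = 146 m − 129.5 m = 16.5 m.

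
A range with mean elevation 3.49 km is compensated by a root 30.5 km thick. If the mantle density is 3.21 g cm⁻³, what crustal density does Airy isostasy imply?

ρ_c h = (ρ_m − ρ_c) r → ρ_c (h + r) = ρ_m r → ρ_c = ρ_m r / (h + r).
ρ_c = 3.21 × 30.5 km / (3.49 km + 30.5 km) = 2.88 g cm⁻³.

2.88 g cm⁻³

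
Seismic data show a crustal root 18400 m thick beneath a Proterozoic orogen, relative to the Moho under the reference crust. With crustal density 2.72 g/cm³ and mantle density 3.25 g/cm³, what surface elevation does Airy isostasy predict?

Equating mass per unit area of the two columns: ρ_c h = (ρ_m − ρ_c) r.
h = r (ρ_m − ρ_c) / ρ_c = 18400 m × (3.25 − 2.72) / 2.72 = 3590 m.

3590 m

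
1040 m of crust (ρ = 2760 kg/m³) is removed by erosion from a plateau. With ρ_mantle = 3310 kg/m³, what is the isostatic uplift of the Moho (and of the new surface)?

867 m

Unloading: uplift u = e ρ_c/ρ_m = 1040 m × 2760/3310 = 867 m.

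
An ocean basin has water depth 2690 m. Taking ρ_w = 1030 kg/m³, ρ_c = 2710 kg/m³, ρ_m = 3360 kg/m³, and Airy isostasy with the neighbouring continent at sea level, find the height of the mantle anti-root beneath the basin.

6950 m

For local isostatic compensation: replacing crust with seawater at the top is compensated by replacing crust with mantle at the base: d (ρ_c − ρ_w) = a (ρ_m − ρ_c).
a = d (ρ_c − ρ_w)/(ρ_m − ρ_c) = 2690 m × 1680/650 = 6950 m.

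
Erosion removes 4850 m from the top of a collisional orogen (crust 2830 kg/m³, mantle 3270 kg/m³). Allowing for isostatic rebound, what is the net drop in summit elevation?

653 m

Rebound u = e ρ_c/ρ_m = 4850 m × 2830/3270 = 4197 m.
Net surface drop = e − u = 4850 m − 4197 m = e (ρ_m − ρ_c)/ρ_m = 653 m.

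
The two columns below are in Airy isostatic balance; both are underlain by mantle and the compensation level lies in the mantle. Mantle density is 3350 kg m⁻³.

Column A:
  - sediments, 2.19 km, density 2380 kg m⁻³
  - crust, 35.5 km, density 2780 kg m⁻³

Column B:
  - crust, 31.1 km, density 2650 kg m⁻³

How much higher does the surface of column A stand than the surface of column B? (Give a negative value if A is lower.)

0.176 km

For any compensation level in the mantle, the mantle terms cancel and isostasy reduces to e = (Σt_A − Σt_B) − (Σ(ρt)_A − Σ(ρt)_B) / ρ_m.
Σt_A = 37.69 km; Σt_B = 31.1 km; Σ(ρt)_A = 103902.2; Σ(ρt)_B = 82415 (in km·kg m⁻³).
e = (37.69 − 31.1) − (103902.2 − 82415) / 3350 = 0.176 km.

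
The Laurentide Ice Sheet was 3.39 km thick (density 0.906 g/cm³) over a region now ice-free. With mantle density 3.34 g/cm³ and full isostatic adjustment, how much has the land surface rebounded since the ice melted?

Removing the load lets mantle flow back in; uplift u satisfies ρ_ice t = ρ_m u.
u = t ρ_ice/ρ_m = 3.39 km × 0.906/3.34 = 0.92 km.

0.92 km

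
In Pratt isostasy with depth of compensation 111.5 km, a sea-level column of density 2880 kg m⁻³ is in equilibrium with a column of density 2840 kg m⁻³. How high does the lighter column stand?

ρ_ref D = ρ (D + h) → h = D (ρ_ref − ρ)/ρ.
h = 111.5 km × (2880 − 2840)/2840 = 1.57 km.

1.57 km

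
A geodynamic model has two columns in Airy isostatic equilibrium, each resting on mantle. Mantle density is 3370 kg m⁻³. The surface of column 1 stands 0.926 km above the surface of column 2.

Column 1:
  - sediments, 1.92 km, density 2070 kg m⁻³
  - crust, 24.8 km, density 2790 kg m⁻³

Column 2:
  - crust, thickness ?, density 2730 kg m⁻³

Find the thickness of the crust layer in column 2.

Take the compensation level at the base of the deeper column (depth z_c below the surface of column 1) and equate Σ ρ_i t_i down to z_c; mantle fills any gap and the z_c terms cancel.
Column 1: 1.92×2070 + 24.8×2790 + (z_c − 26.72)×3370
Column 2: 0.926×0 + x×2730 + (z_c − 0.926 − 0 − x)×3370
The z_c×3370 term appears on both sides and cancels. Collect the known terms of each column as K = Σ(ρt)_known − 3370 × (depth of known layers): K_1 = 73166.4 − 3370×26.72 = −16880; K_2 = 0 − 3370×(0.926 + 0) = −3120.62.
Balance: K_1 = K_2 − x×(3370 − 2730), so x = (K_2 − K_1)/(3370 − 2730) = 13759.4/640 = 21.5 km.

21.5 km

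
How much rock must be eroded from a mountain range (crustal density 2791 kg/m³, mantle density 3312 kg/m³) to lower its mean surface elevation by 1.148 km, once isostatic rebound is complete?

Net drop Δ = e − u = e − e ρ_c/ρ_m = e (ρ_m − ρ_c)/ρ_m.
e = Δ ρ_m/(ρ_m − ρ_c) = 1.148 km × 3312/521 = 7.3 km.

7.3 km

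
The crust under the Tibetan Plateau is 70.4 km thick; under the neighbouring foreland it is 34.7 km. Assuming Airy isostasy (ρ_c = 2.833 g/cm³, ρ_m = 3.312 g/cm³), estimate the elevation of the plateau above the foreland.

5.16 km

Excess crust Δ = 70.4 km − 34.7 km = 35.7 km, split between elevation h and root r with h + r = Δ.
Airy balance ρ_c h = (ρ_m − ρ_c) r gives r = h ρ_c/(ρ_m − ρ_c), so h (1 + ρ_c/(ρ_m − ρ_c)) = Δ, i.e. h = Δ (ρ_m − ρ_c)/ρ_m.
h = 35.7 km × 0.479/3.312 = 5.16 km.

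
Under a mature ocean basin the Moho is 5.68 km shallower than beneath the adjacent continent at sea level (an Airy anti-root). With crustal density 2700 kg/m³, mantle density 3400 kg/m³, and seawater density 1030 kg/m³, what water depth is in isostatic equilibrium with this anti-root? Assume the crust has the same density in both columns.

Replacing a thickness d of crust by seawater at the top must be balanced by replacing crust with mantle at the base: d (ρ_c − ρ_w) = a (ρ_m − ρ_c).
d = a (ρ_m − ρ_c)/(ρ_c − ρ_w) = 5.68 km × 700/1670 = 2.38 km.

2.38 km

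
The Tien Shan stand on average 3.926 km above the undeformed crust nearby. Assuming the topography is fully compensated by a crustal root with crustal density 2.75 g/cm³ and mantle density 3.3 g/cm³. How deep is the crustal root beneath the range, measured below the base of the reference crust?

19.6 km

Equating mass per unit area of the two columns: the weight of the topography is balanced by the buoyancy of the root, ρ_c h = (ρ_m − ρ_c) r.
r = h · ρ_c / (ρ_m − ρ_c) = 3.926 km × 2.75 / (3.3 − 2.75) = 19.6 km.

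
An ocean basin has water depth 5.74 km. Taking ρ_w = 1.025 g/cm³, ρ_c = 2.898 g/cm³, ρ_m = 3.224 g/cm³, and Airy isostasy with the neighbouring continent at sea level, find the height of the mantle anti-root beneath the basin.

33 km

In Airy isostatic equilibrium: replacing crust with seawater at the top is compensated by replacing crust with mantle at the base: d (ρ_c − ρ_w) = a (ρ_m − ρ_c).
a = d (ρ_c − ρ_w)/(ρ_m − ρ_c) = 5.74 km × 1.873/0.326 = 33 km.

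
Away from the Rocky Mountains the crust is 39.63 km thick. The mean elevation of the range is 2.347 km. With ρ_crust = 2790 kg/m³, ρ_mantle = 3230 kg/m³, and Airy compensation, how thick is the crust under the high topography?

Root depth r = h ρ_c / (ρ_m − ρ_c) = 2.347 km × 2790 / 440 = 14.88 km.
Total thickness = T + h + r = 39.63 km + 2.347 km + 14.88 km = 56.9 km.

56.9 km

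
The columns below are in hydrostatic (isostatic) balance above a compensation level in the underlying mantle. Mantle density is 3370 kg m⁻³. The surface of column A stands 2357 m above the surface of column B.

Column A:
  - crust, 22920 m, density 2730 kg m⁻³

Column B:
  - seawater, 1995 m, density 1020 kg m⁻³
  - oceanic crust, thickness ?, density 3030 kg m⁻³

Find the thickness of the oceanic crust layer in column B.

5990 m

Take the compensation level at the base of the deeper column (depth z_c below the surface of column A) and equate Σ ρ_i t_i down to z_c; mantle fills any gap and the z_c terms cancel.
Column A: 22920×2730 + (z_c − 22920)×3370
Column B: 2357×0 + 1995×1020 + x×3030 + (z_c − 2357 − 1995 − x)×3370
The z_c×3370 term appears on both sides and cancels. Collect the known terms of each column as K = Σ(ρt)_known − 3370 × (depth of known layers): K_A = 62571600 − 3370×22920 = −14668800; K_B = 2034900 − 3370×(2357 + 1995) = −12631340.
Balance: K_A = K_B − x×(3370 − 3030), so x = (K_B − K_A)/(3370 − 3030) = 2037460/340 = 5990 m.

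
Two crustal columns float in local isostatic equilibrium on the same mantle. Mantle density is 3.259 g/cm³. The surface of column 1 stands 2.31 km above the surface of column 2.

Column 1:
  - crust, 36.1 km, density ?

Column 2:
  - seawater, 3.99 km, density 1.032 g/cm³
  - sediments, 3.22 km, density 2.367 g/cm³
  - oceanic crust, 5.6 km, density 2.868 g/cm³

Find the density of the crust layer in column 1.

Take the compensation level at the base of the deeper column (depth z_c below the surface of column 1) and equate Σ ρ_i t_i down to z_c; mantle fills any gap and the z_c terms cancel.
Column 1: 36.1×ρ + (z_c − 36.1)×3.259
Column 2: 2.31×0 + 3.99×1.032 + 3.22×2.367 + 5.6×2.868 + (z_c − 2.31 − 12.81)×3.259
The z_c×3.259 term appears on both sides and cancels. Collect the known terms of each column as K = Σ(ρt)_known − 3.259 × (depth of known layers): K_1 = 0 − 3.259×36.1 = −117.6499; K_2 = 27.80022 − 3.259×(2.31 + 12.81) = −21.47586.
Balance: K_1 + 36.1×ρ = K_2, so ρ = (K_2 − K_1)/36.1 = 96.174/36.1 = 2.66 g/cm³.

2.66 g/cm³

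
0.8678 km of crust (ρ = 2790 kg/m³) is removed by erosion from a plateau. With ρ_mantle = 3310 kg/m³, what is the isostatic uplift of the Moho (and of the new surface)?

Unloading: uplift u = e ρ_c/ρ_m = 0.8678 km × 2790/3310 = 0.731 km.

0.731 km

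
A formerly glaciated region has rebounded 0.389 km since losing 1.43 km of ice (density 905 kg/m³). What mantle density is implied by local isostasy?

ρ_m = ρ_ice t / u = 905 × 1.43 km/0.389 km = 3330 kg/m³.

3330 kg/m³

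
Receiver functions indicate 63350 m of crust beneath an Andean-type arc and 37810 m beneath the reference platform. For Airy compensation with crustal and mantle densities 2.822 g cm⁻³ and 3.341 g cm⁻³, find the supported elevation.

3970 m

Excess crust Δ = 63350 m − 37810 m = 25540 m, split between elevation h and root r with h + r = Δ.
Airy balance ρ_c h = (ρ_m − ρ_c) r gives r = h ρ_c/(ρ_m − ρ_c), so h (1 + ρ_c/(ρ_m − ρ_c)) = Δ, i.e. h = Δ (ρ_m − ρ_c)/ρ_m.
h = 25540 m × 0.519/3.341 = 3970 m.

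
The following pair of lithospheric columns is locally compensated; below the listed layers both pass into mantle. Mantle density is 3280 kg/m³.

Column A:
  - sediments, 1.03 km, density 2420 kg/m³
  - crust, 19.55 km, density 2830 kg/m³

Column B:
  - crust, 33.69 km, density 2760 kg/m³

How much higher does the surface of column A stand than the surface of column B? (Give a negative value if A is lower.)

−2.39 km

For any compensation level in the mantle, the mantle terms cancel and isostasy reduces to e = (Σt_A − Σt_B) − (Σ(ρt)_A − Σ(ρt)_B) / ρ_m.
Σt_A = 20.58 km; Σt_B = 33.69 km; Σ(ρt)_A = 57819.1; Σ(ρt)_B = 92984.4 (in km·kg/m³).
e = (20.58 − 33.69) − (57819.1 − 92984.4) / 3280 = −2.39 km.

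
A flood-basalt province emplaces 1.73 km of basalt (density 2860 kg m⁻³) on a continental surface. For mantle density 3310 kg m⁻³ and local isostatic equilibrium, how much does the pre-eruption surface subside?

1.49 km

Subaerial loading: s = t ρ_load / ρ_m.
s = 1.73 km × 2860/3310 = 1.49 km.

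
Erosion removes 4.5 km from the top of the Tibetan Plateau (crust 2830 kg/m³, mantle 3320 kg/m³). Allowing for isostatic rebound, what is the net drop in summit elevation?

0.664 km

Rebound u = e ρ_c/ρ_m = 4.5 km × 2830/3320 = 3.836 km.
Net surface drop = e − u = 4.5 km − 3.836 km = e (ρ_m − ρ_c)/ρ_m = 0.664 km.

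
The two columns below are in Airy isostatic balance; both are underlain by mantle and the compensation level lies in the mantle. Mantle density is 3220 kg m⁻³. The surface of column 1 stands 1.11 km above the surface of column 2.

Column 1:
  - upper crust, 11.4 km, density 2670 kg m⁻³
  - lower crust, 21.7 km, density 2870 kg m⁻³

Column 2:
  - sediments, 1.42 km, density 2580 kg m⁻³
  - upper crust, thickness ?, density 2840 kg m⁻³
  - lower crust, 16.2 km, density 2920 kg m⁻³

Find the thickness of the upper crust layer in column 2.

11.9 km

Take the compensation level at the base of the deeper column (depth z_c below the surface of column 1) and equate Σ ρ_i t_i down to z_c; mantle fills any gap and the z_c terms cancel.
Column 1: 11.4×2670 + 21.7×2870 + (z_c − 33.1)×3220
Column 2: 1.11×0 + 1.42×2580 + x×2840 + 16.2×2920 + (z_c − 1.11 − 17.62 − x)×3220
The z_c×3220 term appears on both sides and cancels. Collect the known terms of each column as K = Σ(ρt)_known − 3220 × (depth of known layers): K_1 = 92717 − 3220×33.1 = −13865; K_2 = 50967.6 − 3220×(1.11 + 17.62) = −9343.
Balance: K_1 = K_2 − x×(3220 − 2840), so x = (K_2 − K_1)/(3220 − 2840) = 4522/380 = 11.9 km.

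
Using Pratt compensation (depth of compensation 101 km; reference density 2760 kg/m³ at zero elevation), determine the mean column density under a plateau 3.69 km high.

Pratt balance: ρ_ref D = ρ (D + h).
ρ = ρ_ref D/(D + h) = 2760 × 101 km/(101 km + 3.69 km) = 2660 kg/m³.

2660 kg/m³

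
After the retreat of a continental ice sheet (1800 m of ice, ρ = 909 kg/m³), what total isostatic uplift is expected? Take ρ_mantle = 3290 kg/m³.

497 m

Removing the load lets mantle flow back in; uplift u satisfies ρ_ice t = ρ_m u.
u = t ρ_ice/ρ_m = 1800 m × 909/3290 = 497 m.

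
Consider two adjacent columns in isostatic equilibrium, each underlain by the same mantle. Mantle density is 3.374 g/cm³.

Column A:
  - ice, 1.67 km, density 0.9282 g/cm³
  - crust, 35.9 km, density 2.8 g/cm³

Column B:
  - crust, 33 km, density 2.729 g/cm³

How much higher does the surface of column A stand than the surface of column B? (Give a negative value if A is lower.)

For any compensation level in the mantle, the mantle terms cancel and isostasy reduces to e = (Σt_A − Σt_B) − (Σ(ρt)_A − Σ(ρt)_B) / ρ_m.
Σt_A = 37.57 km; Σt_B = 33 km; Σ(ρt)_A = 102.070094; Σ(ρt)_B = 90.057 (in km·g/cm³).
e = (37.57 − 33) − (102.070094 − 90.057) / 3.374 = 1.01 km.

1.01 km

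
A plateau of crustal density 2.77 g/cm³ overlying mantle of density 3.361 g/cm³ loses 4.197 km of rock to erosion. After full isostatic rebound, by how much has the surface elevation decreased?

Rebound u = e ρ_c/ρ_m = 4.197 km × 2.77/3.361 = 3.459 km.
Net surface drop = e − u = 4.197 km − 3.459 km = e (ρ_m − ρ_c)/ρ_m = 0.738 km.

0.738 km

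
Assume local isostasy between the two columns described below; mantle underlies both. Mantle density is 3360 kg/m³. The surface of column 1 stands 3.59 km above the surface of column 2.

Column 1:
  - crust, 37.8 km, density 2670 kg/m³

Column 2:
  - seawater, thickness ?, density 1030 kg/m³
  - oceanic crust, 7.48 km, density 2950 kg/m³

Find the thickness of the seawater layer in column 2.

4.7 km

Take the compensation level at the base of the deeper column (depth z_c below the surface of column 1) and equate Σ ρ_i t_i down to z_c; mantle fills any gap and the z_c terms cancel.
Column 1: 37.8×2670 + (z_c − 37.8)×3360
Column 2: 3.59×0 + x×1030 + 7.48×2950 + (z_c − 3.59 − 7.48 − x)×3360
The z_c×3360 term appears on both sides and cancels. Collect the known terms of each column as K = Σ(ρt)_known − 3360 × (depth of known layers): K_1 = 100926 − 3360×37.8 = −26082; K_2 = 22066 − 3360×(3.59 + 7.48) = −15129.2.
Balance: K_1 = K_2 − x×(3360 − 1030), so x = (K_2 − K_1)/(3360 − 1030) = 10952.8/2330 = 4.7 km.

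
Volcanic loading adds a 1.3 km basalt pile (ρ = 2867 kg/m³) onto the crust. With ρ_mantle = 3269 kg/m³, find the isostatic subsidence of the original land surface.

1.14 km

Subaerial loading: s = t ρ_load / ρ_m.
s = 1.3 km × 2867/3269 = 1.14 km.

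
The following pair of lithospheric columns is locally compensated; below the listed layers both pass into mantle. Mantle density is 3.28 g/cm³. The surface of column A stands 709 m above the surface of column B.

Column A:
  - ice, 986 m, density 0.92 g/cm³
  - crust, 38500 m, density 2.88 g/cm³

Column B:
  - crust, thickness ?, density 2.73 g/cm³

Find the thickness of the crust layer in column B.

Take the compensation level at the base of the deeper column (depth z_c below the surface of column A) and equate Σ ρ_i t_i down to z_c; mantle fills any gap and the z_c terms cancel.
Column A: 986×0.92 + 38500×2.88 + (z_c − 39486)×3.28
Column B: 709×0 + x×2.73 + (z_c − 709 − 0 − x)×3.28
The z_c×3.28 term appears on both sides and cancels. Collect the known terms of each column as K = Σ(ρt)_known − 3.28 × (depth of known layers): K_A = 111787.12 − 3.28×39486 = −17726.96; K_B = 0 − 3.28×(709 + 0) = −2325.52.
Balance: K_A = K_B − x×(3.28 − 2.73), so x = (K_B − K_A)/(3.28 − 2.73) = 15401.4/0.55 = 28000 m.

28000 m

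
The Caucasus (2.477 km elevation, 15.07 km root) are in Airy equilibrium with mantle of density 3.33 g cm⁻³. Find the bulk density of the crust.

ρ_c h = (ρ_m − ρ_c) r → ρ_c (h + r) = ρ_m r → ρ_c = ρ_m r / (h + r).
ρ_c = 3.33 × 15.07 km / (2.477 km + 15.07 km) = 2.86 g cm⁻³.

2.86 g cm⁻³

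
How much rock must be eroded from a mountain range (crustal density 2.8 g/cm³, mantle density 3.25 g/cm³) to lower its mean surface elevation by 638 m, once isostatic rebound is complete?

Net drop Δ = e − u = e − e ρ_c/ρ_m = e (ρ_m − ρ_c)/ρ_m.
e = Δ ρ_m/(ρ_m − ρ_c) = 638 m × 3.25/0.45 = 4610 m.

4610 m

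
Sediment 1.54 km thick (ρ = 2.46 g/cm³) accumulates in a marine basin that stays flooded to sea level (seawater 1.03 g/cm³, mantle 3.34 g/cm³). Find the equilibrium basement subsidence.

0.953 km

Submarine loading: the sediment displaces seawater, and the subsidence is in turn flooded, so s (ρ_m − ρ_w) = t (ρ_sed − ρ_w).
s = 1.54 km × (2.46 − 1.03) / (3.34 − 1.03) = 0.953 km.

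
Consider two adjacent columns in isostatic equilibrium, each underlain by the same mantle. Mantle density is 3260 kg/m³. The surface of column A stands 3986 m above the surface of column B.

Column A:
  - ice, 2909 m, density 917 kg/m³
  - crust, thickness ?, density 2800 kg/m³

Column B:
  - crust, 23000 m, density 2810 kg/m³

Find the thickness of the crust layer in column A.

35900 m

Take the compensation level at the base of the deeper column (depth z_c below the surface of column A) and equate Σ ρ_i t_i down to z_c; mantle fills any gap and the z_c terms cancel.
Column A: 2909×917 + x×2800 + (z_c − 2909 − x)×3260
Column B: 3986×0 + 23000×2810 + (z_c − 3986 − 23000)×3260
The z_c×3260 term appears on both sides and cancels. Collect the known terms of each column as K = Σ(ρt)_known − 3260 × (depth of known layers): K_A = 2667553 − 3260×2909 = −6815787; K_B = 64630000 − 3260×(3986 + 23000) = −23344360.
Balance: K_A − x×(3260 − 2800) = K_B, so x = (K_A − K_B)/(3260 − 2800) = 16528600/460 = 35900 m.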